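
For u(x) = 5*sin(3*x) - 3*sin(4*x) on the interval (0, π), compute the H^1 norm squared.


||u||_{H^1(0,π)}^2 = 403*π/2

u'(x) = 15*cos(3*x) - 12*cos(4*x).
Expand u² and (u')² and integrate term by term on (0, π), using: for integers n ≥ 1, ∫_0^π sin²(nx) dx = ∫_0^π cos²(nx) dx = π/2; for n ≠ n', ∫_0^π sin(nx)sin(n'x) dx = ∫_0^π cos(nx)cos(n'x) dx = 0; and by product-to-sum, ∫_0^π sin(nx)cos(n'x) dx = ½∫_0^π [sin((n+n')x) + sin((n−n')x)] dx, which is 0 when n+n' is even and 2n/(n²−n'²) when n+n' is odd (it need not vanish on (0, π)).
  u² squared terms: (-3)²·∫sin(4x)² dx = 9·π/2 = 9*π/2;  (5)²·∫sin(3x)² dx = 25·π/2 = 25*π/2.
  u² cross terms: 2·(-3)·(5)·∫sin(4x)·sin(3x) dx = -30·(0) = 0.
  So ∫_0^π u² dx = 9*π/2 + 25*π/2 + 0 = 17*π.
  (u')² squared terms: (-12)²·∫cos(4x)² dx = 144·π/2 = 72*π;  (15)²·∫cos(3x)² dx = 225·π/2 = 225*π/2.
  (u')² cross terms: 2·(-12)·(15)·∫cos(4x)·cos(3x) dx = -360·(0) = 0.
  So ∫_0^π (u')² dx = 72*π + 225*π/2 + 0 = 369*π/2.
||u||_{H^1}^2 = (17*π) + (369*π/2) = 403*π/2.


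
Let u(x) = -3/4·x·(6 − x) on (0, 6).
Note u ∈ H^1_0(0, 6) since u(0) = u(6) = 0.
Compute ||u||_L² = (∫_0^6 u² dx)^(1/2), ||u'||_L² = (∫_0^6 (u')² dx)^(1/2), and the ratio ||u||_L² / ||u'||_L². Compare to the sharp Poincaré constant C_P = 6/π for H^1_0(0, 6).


||u||_L² / ||u'||_L² = 3*sqrt(10)/5 < C_P = 6/π.

u(x) = -3/4·x·(6 − x), so u'(x) = 3*x/2 - 9/2.
u(x) = -3/4·x·(6 − x) vanishes at x = 0 and x = 6, so u ∈ H^1_0(0, 6). Differentiate via the product rule and integrate the resulting polynomials term by term.
  ∫_0^6 u² dx = ∫_0^6 (9*x^4/16 - 27*x^3/4 + 81*x^2/4) dx. Term by term:
    ∫_0^6 9*x^4/16 dx = 4374/5;  ∫_0^6 -27*x^3/4 dx = -2187;  ∫_0^6 81*x^2/4 dx = 1458.
  Sum: 4374/5 − 2187 + 1458 = 729/5.
  ∫_0^6 (u')² dx = ∫_0^6 (9*x^2/4 - 27*x/2 + 81/4) dx. Term by term:
    ∫_0^6 9*x^2/4 dx = 162;  ∫_0^6 -27*x/2 dx = -243;  ∫_0^6 81/4 dx = 243/2.
  Sum: 162 − 243 + 243/2 = 81/2.
∫_0^6 u² dx = 729/5, so ||u||_L² = 27*sqrt(5)/5.
∫_0^6 (u')² dx = 81/2, so ||u'||_L² = 9*sqrt(2)/2.
Ratio ||u||_L² / ||u'||_L² = 3*sqrt(10)/5.
Sharp Poincaré constant on H^1_0(0, 6) is C_P = L/π = 6/π, achieved by sin(π/6·x).
A polynomial bump cannot attain the sharp Poincaré constant (only the first sine eigenfunction does), so the ratio is strictly less than C_P, consistent with ||u||_L² ≤ C_P ||u'||_L².


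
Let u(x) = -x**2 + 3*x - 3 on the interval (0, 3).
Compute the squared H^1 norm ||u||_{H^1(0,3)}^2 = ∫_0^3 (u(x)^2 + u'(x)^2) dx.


||u||_{H^1}^2 = 171/10

The H^1 norm (squared) on an interval (0, L) is
  ||u||_{H^1}^2 = ∫_0^L u(x)^2 dx + ∫_0^L u'(x)^2 dx.
Compute u'(x) = 3 - 2*x.
Then u(x)^2 = x**4 - 6*x**3 + 15*x**2 - 18*x + 9 and u'(x)^2 = 4*x**2 - 12*x + 9.
Integrate each monomial from 0 to 3 using ∫_0^3 c·x^n dx = c·3^(n+1)/(n+1):
  ∫_0^3 u(x)^2 dx = ∫_0^3 (x^4 - 6*x^3 + 15*x^2 - 18*x + 9) dx. Term by term:
    ∫_0^3 x^4 dx = 243/5;  ∫_0^3 -6*x^3 dx = -243/2;  ∫_0^3 15*x^2 dx = 135;
    ∫_0^3 -18*x dx = -81;  ∫_0^3 9 dx = 27.
  Sum: 243/5 − 243/2 + 135 − 81 + 27 = 81/10.
  ∫_0^3 u'(x)^2 dx = ∫_0^3 (4*x^2 - 12*x + 9) dx. Term by term:
    ∫_0^3 4*x^2 dx = 36;  ∫_0^3 -12*x dx = -54;  ∫_0^3 9 dx = 27.
  Sum: 36 − 54 + 27 = 9.
Adding: ||u||_{H^1}^2 = 81/10 + 9 = 171/10.


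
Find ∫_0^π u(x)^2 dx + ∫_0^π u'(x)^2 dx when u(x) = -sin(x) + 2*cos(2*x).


||u||_{H^1(0,π)}^2 = 40/3 + 11*π

u'(x) = -4*sin(2*x) - cos(x).
Expand u² and (u')² and integrate term by term on (0, π), using: for integers n ≥ 1, ∫_0^π sin²(nx) dx = ∫_0^π cos²(nx) dx = π/2; for n ≠ n', ∫_0^π sin(nx)sin(n'x) dx = ∫_0^π cos(nx)cos(n'x) dx = 0; and by product-to-sum, ∫_0^π sin(nx)cos(n'x) dx = ½∫_0^π [sin((n+n')x) + sin((n−n')x)] dx, which is 0 when n+n' is even and 2n/(n²−n'²) when n+n' is odd (it need not vanish on (0, π)).
  u² squared terms: (-1)²·∫sin(x)² dx = 1·π/2 = π/2;  (2)²·∫cos(2x)² dx = 4·π/2 = 2*π.
  u² cross terms: 2·(-1)·(2)·∫sin(x)·cos(2x) dx = -4·(-2/3) = 8/3.
  So ∫_0^π u² dx = π/2 + 2*π + 8/3 = 8/3 + 5*π/2.
  (u')² squared terms: (-1)²·∫cos(x)² dx = 1·π/2 = π/2;  (-4)²·∫sin(2x)² dx = 16·π/2 = 8*π.
  (u')² cross terms: 2·(-1)·(-4)·∫cos(x)·sin(2x) dx = 8·(4/3) = 32/3.
  So ∫_0^π (u')² dx = π/2 + 8*π + 32/3 = 32/3 + 17*π/2.
||u||_{H^1}^2 = (8/3 + 5*π/2) + (32/3 + 17*π/2) = 40/3 + 11*π.


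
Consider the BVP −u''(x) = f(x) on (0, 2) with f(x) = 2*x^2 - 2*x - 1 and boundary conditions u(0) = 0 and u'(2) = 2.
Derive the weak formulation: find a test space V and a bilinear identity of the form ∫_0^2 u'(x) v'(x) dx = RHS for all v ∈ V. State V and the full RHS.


V = {v ∈ H^1(0, 2) : v(0) = 0} (test functions vanish at x = 0 where u is specified); weak form: ∫_0^2 u'v' dx = ∫_0^2 (2*x^2 - 2*x - 1) v dx + 2·v(2) for all v ∈ V.

Multiply both sides by a test function v and integrate from 0 to 2:
  ∫_0^2 −u''(x) v(x) dx = ∫_0^2 f(x) v(x) dx.
Integrate the LHS by parts once:
  ∫_0^2 −u'' v dx = −[u'(x) v(x)]_0^2 + ∫_0^2 u'(x) v'(x) dx.
Thus ∫_0^2 u'(x) v'(x) dx = ∫_0^2 f(x) v(x) dx + [u'(x) v(x)]_0^2.
Choose V so that boundary terms are either known or forced to vanish.
Mixed BC: u(0) = 0 (Dirichlet) and u'(2) = 2 (Neumann). Define V = {v ∈ H^1(0, 2) : v(0) = 0}. Then [u' v]_0^2 = u'(2)·v(2) − u'(0)·0 = 2·v(2).
Weak formulation: find u (satisfying any essential BC) such that ∫_0^2 u'(x) v'(x) dx = ∫_0^2 f v dx + 2·v(2) for all v ∈ V (Dirichlet at 0 absorbed into V; Neumann datum at x = 2 contributes the boundary term).
Substituting f(x) = 2*x^2 - 2*x - 1, the right-hand side is ∫_0^2 (2*x^2 - 2*x - 1) v dx + 2·v(2).


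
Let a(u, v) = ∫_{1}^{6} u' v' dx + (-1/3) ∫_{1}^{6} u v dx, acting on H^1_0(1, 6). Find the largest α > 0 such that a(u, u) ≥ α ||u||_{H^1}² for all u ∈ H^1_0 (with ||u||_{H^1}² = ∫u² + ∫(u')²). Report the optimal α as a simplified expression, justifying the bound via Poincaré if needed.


α = (-25/3 + π^2)/(π^2 + 25)

Coercivity of a(·,·) on H^1_0(1, 6) means a(u, u) ≥ α ||u||_{H^1}² for every u ∈ H^1_0.
The interval has length L = 5, and Poincaré/coercivity depend only on L. Here a(u, u) = ∫(u')² + (-1/3)·∫u².
Here c = -1/3 < 0 with |c| < (π/L)² = π^2/25, so coercivity still holds. The condition a(u,u) ≥ α||u||_{H^1}² reads (1−α)∫(u')² ≥ (α−c)∫u². Any admissible α is ≤ 1 (rapidly oscillating u have ∫u²/∫(u')² → 0), and α = 1 would force 0 ≥ (1−c)∫u², impossible since c < 1; so 1−α > 0. By the sharp Poincaré inequality on H^1_0 of an interval of length L, ∫(u')² ≥ (π/L)²∫u² with equality for the first sine mode sin(π(x−x₀)/L) (x₀ the left endpoint), so the inequality holds for all u iff (1−α)(π/L)² ≥ α − c, i.e. α ≤ ((π/L)² + c)/((π/L)² + 1) = (1 + c(L/π)²)/(1 + (L/π)²). (Direct route, valid since c ≤ 0: Poincaré gives c∫u² ≥ c(L/π)²∫(u')², so a(u,u) ≥ (1 + c(L/π)²)∫(u')², while ||u||_{H^1}² ≤ (1 + (L/π)²)∫(u')²; dividing yields the same α.) With (π/L)² = π^2/25 and c = -1/3, the largest admissible constant is α = ((π/L)² + c)/((π/L)² + 1).
Simplifying, α = (-25/3 + π^2)/(π^2 + 25).


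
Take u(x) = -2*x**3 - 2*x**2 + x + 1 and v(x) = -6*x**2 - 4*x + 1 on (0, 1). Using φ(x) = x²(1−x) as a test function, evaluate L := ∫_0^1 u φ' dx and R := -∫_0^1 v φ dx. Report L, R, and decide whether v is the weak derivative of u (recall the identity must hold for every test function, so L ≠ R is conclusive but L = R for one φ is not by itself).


LHS = 19/60, RHS = 19/60. Yes, v = u' weakly.

u(x) = -2*x**3 - 2*x**2 + x + 1, classical derivative u'(x) = -6*x**2 - 4*x + 1.
φ(x) = x²(1−x), so φ'(x) = x*(2 - 3*x).
Note φ(0) = φ(1) = 0, so the boundary term u·φ vanishes.
LHS = ∫_0^1 u(x) φ'(x) dx = ∫_0^1 (6*x^5 + 2*x^4 - 7*x^3 - x^2 + 2*x) dx. Term by term:
  ∫_0^1 6*x^5 dx = 1;  ∫_0^1 2*x^4 dx = 2/5;  ∫_0^1 -7*x^3 dx = -7/4;
  ∫_0^1 -x^2 dx = -1/3;  ∫_0^1 2*x dx = 1.
Sum: 1 + 2/5 − 7/4 − 1/3 + 1 = 19/60.
So LHS = 19/60.
∫_0^1 v(x) φ(x) dx = ∫_0^1 (6*x^5 - 2*x^4 - 5*x^3 + x^2) dx. Term by term:
  ∫_0^1 6*x^5 dx = 1;  ∫_0^1 -2*x^4 dx = -2/5;  ∫_0^1 -5*x^3 dx = -5/4;
  ∫_0^1 x^2 dx = 1/3.
Sum: 1 − 2/5 − 5/4 + 1/3 = -19/60.
So RHS = -∫_0^1 v(x) φ(x) dx = 19/60.
LHS = RHS, so the identity holds for this test φ.
Moreover u is smooth here and v(x) = u'(x) = -6*x**2 - 4*x + 1 pointwise, so the identity holds for every test function. Hence v is the weak derivative of u.


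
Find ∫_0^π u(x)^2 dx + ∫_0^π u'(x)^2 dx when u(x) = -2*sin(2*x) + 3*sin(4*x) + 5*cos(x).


||u||_{H^1(0,π)}^2 = -64/3 + 223*π/2

u'(x) = -5*sin(x) - 4*cos(2*x) + 12*cos(4*x).
Expand u² and (u')² and integrate term by term on (0, π), using: for integers n ≥ 1, ∫_0^π sin²(nx) dx = ∫_0^π cos²(nx) dx = π/2; for n ≠ n', ∫_0^π sin(nx)sin(n'x) dx = ∫_0^π cos(nx)cos(n'x) dx = 0; and by product-to-sum, ∫_0^π sin(nx)cos(n'x) dx = ½∫_0^π [sin((n+n')x) + sin((n−n')x)] dx, which is 0 when n+n' is even and 2n/(n²−n'²) when n+n' is odd (it need not vanish on (0, π)).
  u² squared terms: (-2)²·∫sin(2x)² dx = 4·π/2 = 2*π;  (3)²·∫sin(4x)² dx = 9·π/2 = 9*π/2;  (5)²·∫cos(x)² dx = 25·π/2 = 25*π/2.
  u² cross terms: 2·(-2)·(3)·∫sin(2x)·sin(4x) dx = -12·(0) = 0;  2·(-2)·(5)·∫sin(2x)·cos(x) dx = -20·(4/3) = -80/3;  2·(3)·(5)·∫sin(4x)·cos(x) dx = 30·(8/15) = 16.
  So ∫_0^π u² dx = 2*π + 9*π/2 + 25*π/2 + 0 − 80/3 + 16 = -32/3 + 19*π.
  (u')² squared terms: (-5)²·∫sin(x)² dx = 25·π/2 = 25*π/2;  (-4)²·∫cos(2x)² dx = 16·π/2 = 8*π;  (12)²·∫cos(4x)² dx = 144·π/2 = 72*π.
  (u')² cross terms: 2·(-5)·(-4)·∫sin(x)·cos(2x) dx = 40·(-2/3) = -80/3;  2·(-5)·(12)·∫sin(x)·cos(4x) dx = -120·(-2/15) = 16;  2·(-4)·(12)·∫cos(2x)·cos(4x) dx = -96·(0) = 0.
  So ∫_0^π (u')² dx = 25*π/2 + 8*π + 72*π − 80/3 + 16 + 0 = -32/3 + 185*π/2.
||u||_{H^1}^2 = (-32/3 + 19*π) + (-32/3 + 185*π/2) = -64/3 + 223*π/2.


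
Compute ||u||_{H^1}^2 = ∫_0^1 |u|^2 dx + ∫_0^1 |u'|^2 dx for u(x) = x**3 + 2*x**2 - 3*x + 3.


||u||_{H^1}^2 = 703/70

The H^1 norm (squared) on an interval (0, L) is
  ||u||_{H^1}^2 = ∫_0^L u(x)^2 dx + ∫_0^L u'(x)^2 dx.
Compute u'(x) = 3*x**2 + 4*x - 3.
Then u(x)^2 = x**6 + 4*x**5 - 2*x**4 - 6*x**3 + 21*x**2 - 18*x + 9 and u'(x)^2 = 9*x**4 + 24*x**3 - 2*x**2 - 24*x + 9.
Integrate each monomial from 0 to 1 using ∫_0^1 c·x^n dx = c·1^(n+1)/(n+1):
  ∫_0^1 u(x)^2 dx = ∫_0^1 (x^6 + 4*x^5 - 2*x^4 - 6*x^3 + 21*x^2 - 18*x + 9) dx. Term by term:
    ∫_0^1 x^6 dx = 1/7;  ∫_0^1 4*x^5 dx = 2/3;  ∫_0^1 -2*x^4 dx = -2/5;
    ∫_0^1 -6*x^3 dx = -3/2;  ∫_0^1 21*x^2 dx = 7;  ∫_0^1 -18*x dx = -9;
    ∫_0^1 9 dx = 9.
  Sum: 1/7 + 2/3 − 2/5 − 3/2 + 7 − 9 + 9 = 1241/210.
  ∫_0^1 u'(x)^2 dx = ∫_0^1 (9*x^4 + 24*x^3 - 2*x^2 - 24*x + 9) dx. Term by term:
    ∫_0^1 9*x^4 dx = 9/5;  ∫_0^1 24*x^3 dx = 6;  ∫_0^1 -2*x^2 dx = -2/3;
    ∫_0^1 -24*x dx = -12;  ∫_0^1 9 dx = 9.
  Sum: 9/5 + 6 − 2/3 − 12 + 9 = 62/15.
Adding: ||u||_{H^1}^2 = 1241/210 + 62/15 = 703/70.


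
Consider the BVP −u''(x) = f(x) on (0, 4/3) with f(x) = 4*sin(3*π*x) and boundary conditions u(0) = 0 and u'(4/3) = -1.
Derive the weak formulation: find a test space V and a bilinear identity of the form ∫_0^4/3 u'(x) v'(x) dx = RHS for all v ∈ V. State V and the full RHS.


V = {v ∈ H^1(0, 4/3) : v(0) = 0} (test functions vanish at x = 0 where u is specified); weak form: ∫_0^4/3 u'v' dx = ∫_0^4/3 (4*sin(3*π*x)) v dx − v(4/3) for all v ∈ V.

Multiply both sides by a test function v and integrate from 0 to 4/3:
  ∫_0^4/3 −u''(x) v(x) dx = ∫_0^4/3 f(x) v(x) dx.
Integrate the LHS by parts once:
  ∫_0^4/3 −u'' v dx = −[u'(x) v(x)]_0^4/3 + ∫_0^4/3 u'(x) v'(x) dx.
Thus ∫_0^4/3 u'(x) v'(x) dx = ∫_0^4/3 f(x) v(x) dx + [u'(x) v(x)]_0^4/3.
Choose V so that boundary terms are either known or forced to vanish.
Mixed BC: u(0) = 0 (Dirichlet) and u'(4/3) = -1 (Neumann). Define V = {v ∈ H^1(0, 4/3) : v(0) = 0}. Then [u' v]_0^4/3 = u'(4/3)·v(4/3) − u'(0)·0 = − v(4/3).
Weak formulation: find u (satisfying any essential BC) such that ∫_0^4/3 u'(x) v'(x) dx = ∫_0^4/3 f v dx − v(4/3) for all v ∈ V (Dirichlet at 0 absorbed into V; Neumann datum at x = 4/3 contributes the boundary term).
Substituting f(x) = 4*sin(3*π*x), the right-hand side is ∫_0^4/3 (4*sin(3*π*x)) v dx − v(4/3).


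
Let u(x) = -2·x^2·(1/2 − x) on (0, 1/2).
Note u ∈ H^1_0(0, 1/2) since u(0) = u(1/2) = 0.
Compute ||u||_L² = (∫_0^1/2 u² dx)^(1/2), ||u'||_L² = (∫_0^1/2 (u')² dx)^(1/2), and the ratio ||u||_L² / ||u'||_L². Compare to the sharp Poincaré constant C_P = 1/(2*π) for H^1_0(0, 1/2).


||u||_L² / ||u'||_L² = sqrt(14)/28 < C_P = 1/(2*π).

u(x) = -2·x^2·(1/2 − x), so u'(x) = 2*x*(3*x - 1).
u(x) = -2·x^2·(1/2 − x) vanishes at x = 0 and x = 1/2, so u ∈ H^1_0(0, 1/2). Differentiate via the product rule and integrate the resulting polynomials term by term.
  ∫_0^1/2 u² dx = ∫_0^1/2 (4*x^6 - 4*x^5 + x^4) dx. Term by term:
    ∫_0^1/2 4*x^6 dx = 1/224;  ∫_0^1/2 -4*x^5 dx = -1/96;  ∫_0^1/2 x^4 dx = 1/160.
  Sum: 1/224 − 1/96 + 1/160 = 1/3360.
  ∫_0^1/2 (u')² dx = ∫_0^1/2 (36*x^4 - 24*x^3 + 4*x^2) dx. Term by term:
    ∫_0^1/2 36*x^4 dx = 9/40;  ∫_0^1/2 -24*x^3 dx = -3/8;  ∫_0^1/2 4*x^2 dx = 1/6.
  Sum: 9/40 − 3/8 + 1/6 = 1/60.
∫_0^1/2 u² dx = 1/3360, so ||u||_L² = sqrt(210)/840.
∫_0^1/2 (u')² dx = 1/60, so ||u'||_L² = sqrt(15)/30.
Ratio ||u||_L² / ||u'||_L² = sqrt(14)/28.
Sharp Poincaré constant on H^1_0(0, 1/2) is C_P = L/π = 1/(2*π), achieved by sin(2*π·x).
A polynomial bump cannot attain the sharp Poincaré constant (only the first sine eigenfunction does), so the ratio is strictly less than C_P, consistent with ||u||_L² ≤ C_P ||u'||_L².


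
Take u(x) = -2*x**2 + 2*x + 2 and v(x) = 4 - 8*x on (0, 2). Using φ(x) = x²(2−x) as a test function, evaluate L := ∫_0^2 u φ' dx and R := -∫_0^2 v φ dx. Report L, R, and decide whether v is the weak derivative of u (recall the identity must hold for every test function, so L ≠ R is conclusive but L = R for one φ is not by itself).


LHS = 56/15, RHS = 112/15. No, v is not the weak derivative of u.

u(x) = -2*x**2 + 2*x + 2, classical derivative u'(x) = 2 - 4*x.
φ(x) = x²(2−x), so φ'(x) = x*(4 - 3*x).
Note φ(0) = φ(2) = 0, so the boundary term u·φ vanishes.
LHS = ∫_0^2 u(x) φ'(x) dx = ∫_0^2 (6*x^4 - 14*x^3 + 2*x^2 + 8*x) dx. Term by term:
  ∫_0^2 6*x^4 dx = 192/5;  ∫_0^2 -14*x^3 dx = -56;  ∫_0^2 2*x^2 dx = 16/3;
  ∫_0^2 8*x dx = 16.
Sum: 192/5 − 56 + 16/3 + 16 = 56/15.
So LHS = 56/15.
∫_0^2 v(x) φ(x) dx = ∫_0^2 (8*x^4 - 20*x^3 + 8*x^2) dx. Term by term:
  ∫_0^2 8*x^4 dx = 256/5;  ∫_0^2 -20*x^3 dx = -80;  ∫_0^2 8*x^2 dx = 64/3.
Sum: 256/5 − 80 + 64/3 = -112/15.
So RHS = -∫_0^2 v(x) φ(x) dx = 112/15.
LHS − RHS = -56/15 ≠ 0, so the identity fails.
(For a valid weak derivative the identity must hold for EVERY test function, in particular this one. The failure shows v is NOT the weak derivative of u.)
Correct weak derivative would be u'(x) = 2 - 4*x.


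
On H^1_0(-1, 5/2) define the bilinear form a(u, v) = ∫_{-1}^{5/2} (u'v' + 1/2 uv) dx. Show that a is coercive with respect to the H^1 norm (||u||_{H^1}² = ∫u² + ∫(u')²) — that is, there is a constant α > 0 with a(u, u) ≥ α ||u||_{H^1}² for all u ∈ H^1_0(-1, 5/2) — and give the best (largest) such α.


α = (49 + 8*π^2)/(2*(4*π^2 + 49))

Coercivity of a(·,·) on H^1_0(-1, 5/2) means a(u, u) ≥ α ||u||_{H^1}² for every u ∈ H^1_0.
The interval has length L = 7/2, and Poincaré/coercivity depend only on L. Here a(u, u) = ∫(u')² + (1/2)·∫u².
Here 0 < c = 1/2 < 1. The condition a(u,u) ≥ α||u||_{H^1}² reads (1−α)∫(u')² ≥ (α−c)∫u². Any admissible α is ≤ 1 (rapidly oscillating u have ∫u²/∫(u')² → 0), and α = 1 would force 0 ≥ (1−c)∫u², impossible since c < 1; so 1−α > 0. By the sharp Poincaré inequality on H^1_0 of an interval of length L, ∫(u')² ≥ (π/L)²∫u² with equality for the first sine mode sin(π(x−x₀)/L) (x₀ the left endpoint), so the inequality holds for all u iff (1−α)(π/L)² ≥ α − c, i.e. α ≤ ((π/L)² + c)/((π/L)² + 1) = (1 + c(L/π)²)/(1 + (L/π)²). With (π/L)² = 4*π^2/49 and c = 1/2, the largest admissible constant is α = ((π/L)² + c)/((π/L)² + 1).
Simplifying, α = (49 + 8*π^2)/(2*(4*π^2 + 49)).


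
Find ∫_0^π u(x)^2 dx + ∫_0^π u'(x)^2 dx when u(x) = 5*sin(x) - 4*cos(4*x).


||u||_{H^1(0,π)}^2 = 272/3 + 161*π

u'(x) = 16*sin(4*x) + 5*cos(x).
Expand u² and (u')² and integrate term by term on (0, π), using: for integers n ≥ 1, ∫_0^π sin²(nx) dx = ∫_0^π cos²(nx) dx = π/2; for n ≠ n', ∫_0^π sin(nx)sin(n'x) dx = ∫_0^π cos(nx)cos(n'x) dx = 0; and by product-to-sum, ∫_0^π sin(nx)cos(n'x) dx = ½∫_0^π [sin((n+n')x) + sin((n−n')x)] dx, which is 0 when n+n' is even and 2n/(n²−n'²) when n+n' is odd (it need not vanish on (0, π)).
  u² squared terms: (-4)²·∫cos(4x)² dx = 16·π/2 = 8*π;  (5)²·∫sin(x)² dx = 25·π/2 = 25*π/2.
  u² cross terms: 2·(-4)·(5)·∫cos(4x)·sin(x) dx = -40·(-2/15) = 16/3.
  So ∫_0^π u² dx = 8*π + 25*π/2 + 16/3 = 16/3 + 41*π/2.
  (u')² squared terms: (5)²·∫cos(x)² dx = 25·π/2 = 25*π/2;  (16)²·∫sin(4x)² dx = 256·π/2 = 128*π.
  (u')² cross terms: 2·(5)·(16)·∫cos(x)·sin(4x) dx = 160·(8/15) = 256/3.
  So ∫_0^π (u')² dx = 25*π/2 + 128*π + 256/3 = 256/3 + 281*π/2.
||u||_{H^1}^2 = (16/3 + 41*π/2) + (256/3 + 281*π/2) = 272/3 + 161*π.


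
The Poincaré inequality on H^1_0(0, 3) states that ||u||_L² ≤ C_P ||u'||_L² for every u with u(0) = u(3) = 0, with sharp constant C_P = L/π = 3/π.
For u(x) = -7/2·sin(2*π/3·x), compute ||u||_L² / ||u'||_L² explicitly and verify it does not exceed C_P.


||u||_L² / ||u'||_L² = 3/(2*π) < C_P = 3/π.

u(x) = -7/2·sin(2*π/3·x), so u'(x) = -7*π*cos(2*π*x/3)/3.
Writing u(x) = A·sin(kπx/L) with A = -7/2 and k = 2, use ∫_0^L sin²(kπx/L) dx = L/2 and ∫_0^L cos²(kπx/L) dx = L/2.
u² = 49/4·sin²(2*π/3·x) and (u')² = 49*π^2/9·cos²(2*π/3·x), and each of sin², cos² integrates to L/2 = 3/2 over (0, 3).
∫_0^3 u² dx = 147/8, so ||u||_L² = 7*sqrt(6)/4.
∫_0^3 (u')² dx = 49*π^2/6, so ||u'||_L² = 7*sqrt(6)*π/6.
Ratio ||u||_L² / ||u'||_L² = 3/(2*π).
Sharp Poincaré constant on H^1_0(0, 3) is C_P = L/π = 3/π, achieved by sin(π/3·x).
This is the k = 2 harmonic; the ratio L/(kπ) is strictly less than C_P = L/π, consistent with the sharp inequality ||u||_L² ≤ C_P ||u'||_L².


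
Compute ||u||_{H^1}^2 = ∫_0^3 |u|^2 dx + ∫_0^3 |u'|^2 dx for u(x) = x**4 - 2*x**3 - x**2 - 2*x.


||u||_{H^1}^2 = 48063/70

The H^1 norm (squared) on an interval (0, L) is
  ||u||_{H^1}^2 = ∫_0^L u(x)^2 dx + ∫_0^L u'(x)^2 dx.
Compute u'(x) = 4*x**3 - 6*x**2 - 2*x - 2.
Then u(x)^2 = x**8 - 4*x**7 + 2*x**6 + 9*x**4 + 4*x**3 + 4*x**2 and u'(x)^2 = 16*x**6 - 48*x**5 + 20*x**4 + 8*x**3 + 28*x**2 + 8*x + 4.
Integrate each monomial from 0 to 3 using ∫_0^3 c·x^n dx = c·3^(n+1)/(n+1):
  ∫_0^3 u(x)^2 dx = ∫_0^3 (x^8 - 4*x^7 + 2*x^6 + 9*x^4 + 4*x^3 + 4*x^2) dx. Term by term:
    ∫_0^3 x^8 dx = 2187;  ∫_0^3 -4*x^7 dx = -6561/2;  ∫_0^3 2*x^6 dx = 4374/7;
    ∫_0^3 9*x^4 dx = 2187/5;  ∫_0^3 4*x^3 dx = 81;  ∫_0^3 4*x^2 dx = 36.
  Sum: 2187 − 6561/2 + 4374/7 + 2187/5 + 81 + 36 = 6003/70.
  ∫_0^3 u'(x)^2 dx = ∫_0^3 (16*x^6 - 48*x^5 + 20*x^4 + 8*x^3 + 28*x^2 + 8*x + 4) dx. Term by term:
    ∫_0^3 16*x^6 dx = 34992/7;  ∫_0^3 -48*x^5 dx = -5832;  ∫_0^3 20*x^4 dx = 972;
    ∫_0^3 8*x^3 dx = 162;  ∫_0^3 28*x^2 dx = 252;  ∫_0^3 8*x dx = 36;
    ∫_0^3 4 dx = 12.
  Sum: 34992/7 − 5832 + 972 + 162 + 252 + 36 + 12 = 4206/7.
Adding: ||u||_{H^1}^2 = 6003/70 + 4206/7 = 48063/70.


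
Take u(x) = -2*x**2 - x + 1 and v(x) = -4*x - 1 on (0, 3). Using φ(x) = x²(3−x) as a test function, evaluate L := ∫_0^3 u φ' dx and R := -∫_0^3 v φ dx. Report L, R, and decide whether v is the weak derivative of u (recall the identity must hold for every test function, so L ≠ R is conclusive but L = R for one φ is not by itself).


LHS = 1107/20, RHS = 1107/20. Yes, v = u' weakly.

u(x) = -2*x**2 - x + 1, classical derivative u'(x) = -4*x - 1.
φ(x) = x²(3−x), so φ'(x) = 3*x*(2 - x).
Note φ(0) = φ(3) = 0, so the boundary term u·φ vanishes.
LHS = ∫_0^3 u(x) φ'(x) dx = ∫_0^3 (6*x^4 - 9*x^3 - 9*x^2 + 6*x) dx. Term by term:
  ∫_0^3 6*x^4 dx = 1458/5;  ∫_0^3 -9*x^3 dx = -729/4;  ∫_0^3 -9*x^2 dx = -81;
  ∫_0^3 6*x dx = 27.
Sum: 1458/5 − 729/4 − 81 + 27 = 1107/20.
So LHS = 1107/20.
∫_0^3 v(x) φ(x) dx = ∫_0^3 (4*x^4 - 11*x^3 - 3*x^2) dx. Term by term:
  ∫_0^3 4*x^4 dx = 972/5;  ∫_0^3 -11*x^3 dx = -891/4;  ∫_0^3 -3*x^2 dx = -27.
Sum: 972/5 − 891/4 − 27 = -1107/20.
So RHS = -∫_0^3 v(x) φ(x) dx = 1107/20.
LHS = RHS, so the identity holds for this test φ.
Moreover u is smooth here and v(x) = u'(x) = -4*x - 1 pointwise, so the identity holds for every test function. Hence v is the weak derivative of u.


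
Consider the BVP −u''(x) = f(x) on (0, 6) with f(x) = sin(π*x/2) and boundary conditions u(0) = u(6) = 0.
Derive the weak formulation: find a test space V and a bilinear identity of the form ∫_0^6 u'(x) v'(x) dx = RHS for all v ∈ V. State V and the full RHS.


V = H^1_0(0, 6) (so v(0) = v(6) = 0); weak form: ∫_0^6 u'v' dx = ∫_0^6 (sin(π*x/2)) v dx for all v ∈ V.

Multiply both sides by a test function v and integrate from 0 to 6:
  ∫_0^6 −u''(x) v(x) dx = ∫_0^6 f(x) v(x) dx.
Integrate the LHS by parts once:
  ∫_0^6 −u'' v dx = −[u'(x) v(x)]_0^6 + ∫_0^6 u'(x) v'(x) dx.
Thus ∫_0^6 u'(x) v'(x) dx = ∫_0^6 f(x) v(x) dx + [u'(x) v(x)]_0^6.
Choose V so that boundary terms are either known or forced to vanish.
u is Dirichlet: u(0) = u(6) = 0. Let V = H^1_0(0, 6); then v(0) = v(6) = 0, and [u' v]_0^6 = 0.
Weak formulation: find u (satisfying any essential BC) such that ∫_0^6 u'(x) v'(x) dx = ∫_0^6 f v dx for all v ∈ V.
Substituting f(x) = sin(π*x/2), the right-hand side is ∫_0^6 (sin(π*x/2)) v dx.


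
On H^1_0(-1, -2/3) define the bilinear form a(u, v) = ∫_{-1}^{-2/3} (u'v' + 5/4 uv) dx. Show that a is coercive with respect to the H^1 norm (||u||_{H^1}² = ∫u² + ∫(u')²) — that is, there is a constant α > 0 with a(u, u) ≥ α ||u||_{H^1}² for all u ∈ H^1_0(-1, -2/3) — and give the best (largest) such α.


α = 1

Coercivity of a(·,·) on H^1_0(-1, -2/3) means a(u, u) ≥ α ||u||_{H^1}² for every u ∈ H^1_0.
The interval has length L = 1/3, and Poincaré/coercivity depend only on L. Here a(u, u) = ∫(u')² + (5/4)·∫u².
Here c = 5/4 ≥ 1, so a(u,u) = ∫(u')² + c∫u² ≥ ∫(u')² + ∫u² = ||u||_{H^1}², i.e. α = 1 works. No larger α is possible: a(u,u) ≥ α||u||_{H^1}² means (1−α)∫(u')² ≥ (α−c)∫u², and for the modes u_n = sin(nπ(x−x₀)/L) (x₀ the left endpoint) one has ∫u_n²/∫(u_n')² = (L/(nπ))² → 0, so a(u_n,u_n)/||u_n||_{H^1}² → 1. Hence the optimal constant is α = 1.
Therefore α = 1.


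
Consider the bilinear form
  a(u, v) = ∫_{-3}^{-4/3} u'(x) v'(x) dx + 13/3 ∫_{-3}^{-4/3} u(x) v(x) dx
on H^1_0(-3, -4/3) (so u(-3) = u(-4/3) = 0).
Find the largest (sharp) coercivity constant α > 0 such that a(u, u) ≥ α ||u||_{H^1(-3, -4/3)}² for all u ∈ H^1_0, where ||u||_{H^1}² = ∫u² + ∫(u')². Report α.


α = 1

Coercivity of a(·,·) on H^1_0(-3, -4/3) means a(u, u) ≥ α ||u||_{H^1}² for every u ∈ H^1_0.
The interval has length L = 5/3, and Poincaré/coercivity depend only on L. Here a(u, u) = ∫(u')² + (13/3)·∫u².
Here c = 13/3 ≥ 1, so a(u,u) = ∫(u')² + c∫u² ≥ ∫(u')² + ∫u² = ||u||_{H^1}², i.e. α = 1 works. No larger α is possible: a(u,u) ≥ α||u||_{H^1}² means (1−α)∫(u')² ≥ (α−c)∫u², and for the modes u_n = sin(nπ(x−x₀)/L) (x₀ the left endpoint) one has ∫u_n²/∫(u_n')² = (L/(nπ))² → 0, so a(u_n,u_n)/||u_n||_{H^1}² → 1. Hence the optimal constant is α = 1.
Therefore α = 1.


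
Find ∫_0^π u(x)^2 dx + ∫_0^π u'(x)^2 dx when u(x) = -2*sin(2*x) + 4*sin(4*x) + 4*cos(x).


||u||_{H^1(0,π)}^2 = -128/15 + 162*π

u'(x) = -4*sin(x) - 4*cos(2*x) + 16*cos(4*x).
Expand u² and (u')² and integrate term by term on (0, π), using: for integers n ≥ 1, ∫_0^π sin²(nx) dx = ∫_0^π cos²(nx) dx = π/2; for n ≠ n', ∫_0^π sin(nx)sin(n'x) dx = ∫_0^π cos(nx)cos(n'x) dx = 0; and by product-to-sum, ∫_0^π sin(nx)cos(n'x) dx = ½∫_0^π [sin((n+n')x) + sin((n−n')x)] dx, which is 0 when n+n' is even and 2n/(n²−n'²) when n+n' is odd (it need not vanish on (0, π)).
  u² squared terms: (-2)²·∫sin(2x)² dx = 4·π/2 = 2*π;  (4)²·∫cos(x)² dx = 16·π/2 = 8*π;  (4)²·∫sin(4x)² dx = 16·π/2 = 8*π.
  u² cross terms: 2·(-2)·(4)·∫sin(2x)·cos(x) dx = -16·(4/3) = -64/3;  2·(-2)·(4)·∫sin(2x)·sin(4x) dx = -16·(0) = 0;  2·(4)·(4)·∫cos(x)·sin(4x) dx = 32·(8/15) = 256/15.
  So ∫_0^π u² dx = 2*π + 8*π + 8*π − 64/3 + 0 + 256/15 = -64/15 + 18*π.
  (u')² squared terms: (-4)²·∫cos(2x)² dx = 16·π/2 = 8*π;  (-4)²·∫sin(x)² dx = 16·π/2 = 8*π;  (16)²·∫cos(4x)² dx = 256·π/2 = 128*π.
  (u')² cross terms: 2·(-4)·(-4)·∫cos(2x)·sin(x) dx = 32·(-2/3) = -64/3;  2·(-4)·(16)·∫cos(2x)·cos(4x) dx = -128·(0) = 0;  2·(-4)·(16)·∫sin(x)·cos(4x) dx = -128·(-2/15) = 256/15.
  So ∫_0^π (u')² dx = 8*π + 8*π + 128*π − 64/3 + 0 + 256/15 = -64/15 + 144*π.
||u||_{H^1}^2 = (-64/15 + 18*π) + (-64/15 + 144*π) = -128/15 + 162*π.


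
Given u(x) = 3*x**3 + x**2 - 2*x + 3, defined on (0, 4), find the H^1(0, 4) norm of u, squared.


||u||_{H^1}^2 = 884516/21

The H^1 norm (squared) on an interval (0, L) is
  ||u||_{H^1}^2 = ∫_0^L u(x)^2 dx + ∫_0^L u'(x)^2 dx.
Compute u'(x) = 9*x**2 + 2*x - 2.
Then u(x)^2 = 9*x**6 + 6*x**5 - 11*x**4 + 14*x**3 + 10*x**2 - 12*x + 9 and u'(x)^2 = 81*x**4 + 36*x**3 - 32*x**2 - 8*x + 4.
Integrate each monomial from 0 to 4 using ∫_0^4 c·x^n dx = c·4^(n+1)/(n+1):
  ∫_0^4 u(x)^2 dx = ∫_0^4 (9*x^6 + 6*x^5 - 11*x^4 + 14*x^3 + 10*x^2 - 12*x + 9) dx. Term by term:
    ∫_0^4 9*x^6 dx = 147456/7;  ∫_0^4 6*x^5 dx = 4096;  ∫_0^4 -11*x^4 dx = -11264/5;
    ∫_0^4 14*x^3 dx = 896;  ∫_0^4 10*x^2 dx = 640/3;  ∫_0^4 -12*x dx = -96;
    ∫_0^4 9 dx = 36.
  Sum: 147456/7 + 4096 − 11264/5 + 896 + 640/3 − 96 + 36 = 2515556/105.
  ∫_0^4 u'(x)^2 dx = ∫_0^4 (81*x^4 + 36*x^3 - 32*x^2 - 8*x + 4) dx. Term by term:
    ∫_0^4 81*x^4 dx = 82944/5;  ∫_0^4 36*x^3 dx = 2304;  ∫_0^4 -32*x^2 dx = -2048/3;
    ∫_0^4 -8*x dx = -64;  ∫_0^4 4 dx = 16.
  Sum: 82944/5 + 2304 − 2048/3 − 64 + 16 = 272432/15.
Adding: ||u||_{H^1}^2 = 2515556/105 + 272432/15 = 884516/21.


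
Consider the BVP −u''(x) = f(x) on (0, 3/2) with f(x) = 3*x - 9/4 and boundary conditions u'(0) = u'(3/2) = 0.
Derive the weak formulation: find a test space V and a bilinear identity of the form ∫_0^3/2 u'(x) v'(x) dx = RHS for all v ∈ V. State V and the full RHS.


V = H^1(0, 3/2) (no boundary constraint on v; u is determined up to an additive constant); weak form: ∫_0^3/2 u'v' dx = ∫_0^3/2 (3*x - 9/4) v dx for all v ∈ V.

Multiply both sides by a test function v and integrate from 0 to 3/2:
  ∫_0^3/2 −u''(x) v(x) dx = ∫_0^3/2 f(x) v(x) dx.
Integrate the LHS by parts once:
  ∫_0^3/2 −u'' v dx = −[u'(x) v(x)]_0^3/2 + ∫_0^3/2 u'(x) v'(x) dx.
Thus ∫_0^3/2 u'(x) v'(x) dx = ∫_0^3/2 f(x) v(x) dx + [u'(x) v(x)]_0^3/2.
Choose V so that boundary terms are either known or forced to vanish.
u has homogeneous Neumann: u'(0) = u'(3/2) = 0. So [u' v]_0^3/2 = 0·v(3/2) − 0·v(0) = 0 for any v; take V = H^1(0, 3/2).
Weak formulation: find u (satisfying any essential BC) such that ∫_0^3/2 u'(x) v'(x) dx = ∫_0^3/2 f v dx for all v ∈ V (homogeneous Neumann, so boundary terms vanish).
Substituting f(x) = 3*x - 9/4, the right-hand side is ∫_0^3/2 (3*x - 9/4) v dx.
Compatibility check (pure Neumann): taking v ≡ 1 ∈ V gives 0 = ∫_0^3/2 f dx + (0) − (0), i.e. ∫_0^3/2 f dx must equal u'(0) − u'(3/2) = 0. Indeed ∫_0^3/2 (3*x - 9/4) dx = 0, so the data are compatible. The solution is then unique only up to an additive constant (fix it e.g. by requiring ∫_0^3/2 u dx = 0).


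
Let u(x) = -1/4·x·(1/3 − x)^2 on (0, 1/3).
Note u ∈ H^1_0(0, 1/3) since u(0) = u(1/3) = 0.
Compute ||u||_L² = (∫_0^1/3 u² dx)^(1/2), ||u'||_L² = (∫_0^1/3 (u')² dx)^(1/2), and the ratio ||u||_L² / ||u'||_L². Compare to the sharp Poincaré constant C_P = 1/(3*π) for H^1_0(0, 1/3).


||u||_L² / ||u'||_L² = sqrt(14)/42 < C_P = 1/(3*π).

u(x) = -1/4·x·(1/3 − x)^2, so u'(x) = (1 - 9*x)*(3*x - 1)/36.
u(x) = -1/4·x·(1/3 − x)^2 vanishes at x = 0 and x = 1/3, so u ∈ H^1_0(0, 1/3). Differentiate via the product rule and integrate the resulting polynomials term by term.
  ∫_0^1/3 u² dx = ∫_0^1/3 (x^6/16 - x^5/12 + x^4/24 - x^3/108 + x^2/1296) dx. Term by term:
    ∫_0^1/3 x^6/16 dx = 1/244944;  ∫_0^1/3 -x^5/12 dx = -1/52488;  ∫_0^1/3 x^4/24 dx = 1/29160;
    ∫_0^1/3 -x^3/108 dx = -1/34992;  ∫_0^1/3 x^2/1296 dx = 1/104976.
  Sum: 1/244944 − 1/52488 + 1/29160 − 1/34992 + 1/104976 = 1/3674160.
  ∫_0^1/3 (u')² dx = ∫_0^1/3 (9*x^4/16 - x^3/2 + 11*x^2/72 - x/54 + 1/1296) dx. Term by term:
    ∫_0^1/3 9*x^4/16 dx = 1/2160;  ∫_0^1/3 -x^3/2 dx = -1/648;  ∫_0^1/3 11*x^2/72 dx = 11/5832;
    ∫_0^1/3 -x/54 dx = -1/972;  ∫_0^1/3 1/1296 dx = 1/3888.
  Sum: 1/2160 − 1/648 + 11/5832 − 1/972 + 1/3888 = 1/29160.
∫_0^1/3 u² dx = 1/3674160, so ||u||_L² = sqrt(35)/11340.
∫_0^1/3 (u')² dx = 1/29160, so ||u'||_L² = sqrt(10)/540.
Ratio ||u||_L² / ||u'||_L² = sqrt(14)/42.
Sharp Poincaré constant on H^1_0(0, 1/3) is C_P = L/π = 1/(3*π), achieved by sin(3*π·x).
A polynomial bump cannot attain the sharp Poincaré constant (only the first sine eigenfunction does), so the ratio is strictly less than C_P, consistent with ||u||_L² ≤ C_P ||u'||_L².


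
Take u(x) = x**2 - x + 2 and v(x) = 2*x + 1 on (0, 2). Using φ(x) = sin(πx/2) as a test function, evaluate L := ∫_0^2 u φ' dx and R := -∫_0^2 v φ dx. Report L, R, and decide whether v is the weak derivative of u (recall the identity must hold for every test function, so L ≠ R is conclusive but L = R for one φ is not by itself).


LHS = -4/π, RHS = -12/π. No, v is not the weak derivative of u.

u(x) = x**2 - x + 2, classical derivative u'(x) = 2*x - 1.
φ(x) = sin(πx/2), so φ'(x) = π*cos(π*x/2)/2.
Note φ(0) = φ(2) = 0, so the boundary term u·φ vanishes.
LHS = ∫_0^2 u(x) φ'(x) dx = ∫_0^2 (π*x^2*cos(π*x/2)/2 - π*x*cos(π*x/2)/2 + π*cos(π*x/2)) dx. Term by term:
  ∫_0^2 π*cos(π*x/2) dx = 0;  ∫_0^2 π*x^2*cos(π*x/2)/2 dx = -8/π;  ∫_0^2 -π*x*cos(π*x/2)/2 dx = 4/π.
Sum: 0 − 8/π + 4/π = -4/π.
So LHS = -4/π.
∫_0^2 v(x) φ(x) dx = ∫_0^2 (2*x*sin(π*x/2) + sin(π*x/2)) dx. Term by term:
  ∫_0^2 2*x*sin(π*x/2) dx = 8/π;  ∫_0^2 sin(π*x/2) dx = 4/π.
Sum: 8/π + 4/π = 12/π.
So RHS = -∫_0^2 v(x) φ(x) dx = -12/π.
LHS − RHS = 8/π ≠ 0, so the identity fails.
(For a valid weak derivative the identity must hold for EVERY test function, in particular this one. The failure shows v is NOT the weak derivative of u.)
Correct weak derivative would be u'(x) = 2*x - 1.


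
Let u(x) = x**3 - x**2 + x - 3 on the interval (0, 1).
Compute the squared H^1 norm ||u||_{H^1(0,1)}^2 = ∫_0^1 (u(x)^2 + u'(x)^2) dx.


||u||_{H^1}^2 = 827/105

The H^1 norm (squared) on an interval (0, L) is
  ||u||_{H^1}^2 = ∫_0^L u(x)^2 dx + ∫_0^L u'(x)^2 dx.
Compute u'(x) = 3*x**2 - 2*x + 1.
Then u(x)^2 = x**6 - 2*x**5 + 3*x**4 - 8*x**3 + 7*x**2 - 6*x + 9 and u'(x)^2 = 9*x**4 - 12*x**3 + 10*x**2 - 4*x + 1.
Integrate each monomial from 0 to 1 using ∫_0^1 c·x^n dx = c·1^(n+1)/(n+1):
  ∫_0^1 u(x)^2 dx = ∫_0^1 (x^6 - 2*x^5 + 3*x^4 - 8*x^3 + 7*x^2 - 6*x + 9) dx. Term by term:
    ∫_0^1 x^6 dx = 1/7;  ∫_0^1 -2*x^5 dx = -1/3;  ∫_0^1 3*x^4 dx = 3/5;
    ∫_0^1 -8*x^3 dx = -2;  ∫_0^1 7*x^2 dx = 7/3;  ∫_0^1 -6*x dx = -3;
    ∫_0^1 9 dx = 9.
  Sum: 1/7 − 1/3 + 3/5 − 2 + 7/3 − 3 + 9 = 236/35.
  ∫_0^1 u'(x)^2 dx = ∫_0^1 (9*x^4 - 12*x^3 + 10*x^2 - 4*x + 1) dx. Term by term:
    ∫_0^1 9*x^4 dx = 9/5;  ∫_0^1 -12*x^3 dx = -3;  ∫_0^1 10*x^2 dx = 10/3;
    ∫_0^1 -4*x dx = -2;  ∫_0^1 1 dx = 1.
  Sum: 9/5 − 3 + 10/3 − 2 + 1 = 17/15.
Adding: ||u||_{H^1}^2 = 236/35 + 17/15 = 827/105.


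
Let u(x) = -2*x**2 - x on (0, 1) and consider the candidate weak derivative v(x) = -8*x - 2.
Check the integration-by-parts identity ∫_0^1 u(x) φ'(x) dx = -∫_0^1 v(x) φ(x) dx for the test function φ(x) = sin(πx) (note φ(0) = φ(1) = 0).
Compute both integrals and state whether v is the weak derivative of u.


LHS = 6/π, RHS = 12/π. No, v is not the weak derivative of u.

u(x) = -2*x**2 - x, classical derivative u'(x) = -4*x - 1.
φ(x) = sin(πx), so φ'(x) = π*cos(π*x).
Note φ(0) = φ(1) = 0, so the boundary term u·φ vanishes.
LHS = ∫_0^1 u(x) φ'(x) dx = ∫_0^1 (-2*π*x^2*cos(π*x) - π*x*cos(π*x)) dx. Term by term:
  ∫_0^1 -π*x*cos(π*x) dx = 2/π;  ∫_0^1 -2*π*x^2*cos(π*x) dx = 4/π.
Sum: 2/π + 4/π = 6/π.
So LHS = 6/π.
∫_0^1 v(x) φ(x) dx = ∫_0^1 (-8*x*sin(π*x) - 2*sin(π*x)) dx. Term by term:
  ∫_0^1 -2*sin(π*x) dx = -4/π;  ∫_0^1 -8*x*sin(π*x) dx = -8/π.
Sum: -4/π − 8/π = -12/π.
So RHS = -∫_0^1 v(x) φ(x) dx = 12/π.
LHS − RHS = -6/π ≠ 0, so the identity fails.
(For a valid weak derivative the identity must hold for EVERY test function, in particular this one. The failure shows v is NOT the weak derivative of u.)
Correct weak derivative would be u'(x) = -4*x - 1.


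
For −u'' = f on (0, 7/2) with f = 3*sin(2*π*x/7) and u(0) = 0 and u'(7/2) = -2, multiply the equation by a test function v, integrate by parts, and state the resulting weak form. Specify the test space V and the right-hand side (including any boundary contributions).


V = {v ∈ H^1(0, 7/2) : v(0) = 0} (test functions vanish at x = 0 where u is specified); weak form: ∫_0^7/2 u'v' dx = ∫_0^7/2 (3*sin(2*π*x/7)) v dx − 2·v(7/2) for all v ∈ V.

Multiply both sides by a test function v and integrate from 0 to 7/2:
  ∫_0^7/2 −u''(x) v(x) dx = ∫_0^7/2 f(x) v(x) dx.
Integrate the LHS by parts once:
  ∫_0^7/2 −u'' v dx = −[u'(x) v(x)]_0^7/2 + ∫_0^7/2 u'(x) v'(x) dx.
Thus ∫_0^7/2 u'(x) v'(x) dx = ∫_0^7/2 f(x) v(x) dx + [u'(x) v(x)]_0^7/2.
Choose V so that boundary terms are either known or forced to vanish.
Mixed BC: u(0) = 0 (Dirichlet) and u'(7/2) = -2 (Neumann). Define V = {v ∈ H^1(0, 7/2) : v(0) = 0}. Then [u' v]_0^7/2 = u'(7/2)·v(7/2) − u'(0)·0 = − 2·v(7/2).
Weak formulation: find u (satisfying any essential BC) such that ∫_0^7/2 u'(x) v'(x) dx = ∫_0^7/2 f v dx − 2·v(7/2) for all v ∈ V (Dirichlet at 0 absorbed into V; Neumann datum at x = 7/2 contributes the boundary term).
Substituting f(x) = 3*sin(2*π*x/7), the right-hand side is ∫_0^7/2 (3*sin(2*π*x/7)) v dx − 2·v(7/2).


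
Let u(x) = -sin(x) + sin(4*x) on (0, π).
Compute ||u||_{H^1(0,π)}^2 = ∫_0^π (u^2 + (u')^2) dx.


||u||_{H^1(0,π)}^2 = 19*π/2

u'(x) = -cos(x) + 4*cos(4*x).
Expand u² and (u')² and integrate term by term on (0, π), using: for integers n ≥ 1, ∫_0^π sin²(nx) dx = ∫_0^π cos²(nx) dx = π/2; for n ≠ n', ∫_0^π sin(nx)sin(n'x) dx = ∫_0^π cos(nx)cos(n'x) dx = 0; and by product-to-sum, ∫_0^π sin(nx)cos(n'x) dx = ½∫_0^π [sin((n+n')x) + sin((n−n')x)] dx, which is 0 when n+n' is even and 2n/(n²−n'²) when n+n' is odd (it need not vanish on (0, π)).
  u² squared terms: (-1)²·∫sin(x)² dx = 1·π/2 = π/2;  (1)²·∫sin(4x)² dx = 1·π/2 = π/2.
  u² cross terms: 2·(-1)·(1)·∫sin(x)·sin(4x) dx = -2·(0) = 0.
  So ∫_0^π u² dx = π/2 + π/2 + 0 = π.
  (u')² squared terms: (-1)²·∫cos(x)² dx = 1·π/2 = π/2;  (4)²·∫cos(4x)² dx = 16·π/2 = 8*π.
  (u')² cross terms: 2·(-1)·(4)·∫cos(x)·cos(4x) dx = -8·(0) = 0.
  So ∫_0^π (u')² dx = π/2 + 8*π + 0 = 17*π/2.
||u||_{H^1}^2 = (π) + (17*π/2) = 19*π/2.


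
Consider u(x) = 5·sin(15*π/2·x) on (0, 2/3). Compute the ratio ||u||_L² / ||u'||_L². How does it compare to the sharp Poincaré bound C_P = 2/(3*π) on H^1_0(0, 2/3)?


||u||_L² / ||u'||_L² = 2/(15*π) < C_P = 2/(3*π).

u(x) = 5·sin(15*π/2·x), so u'(x) = 75*π*cos(15*π*x/2)/2.
Writing u(x) = A·sin(kπx/L) with A = 5 and k = 5, use ∫_0^L sin²(kπx/L) dx = L/2 and ∫_0^L cos²(kπx/L) dx = L/2.
u² = 25·sin²(15*π/2·x) and (u')² = 5625*π^2/4·cos²(15*π/2·x), and each of sin², cos² integrates to L/2 = 1/3 over (0, 2/3).
∫_0^2/3 u² dx = 25/3, so ||u||_L² = 5*sqrt(3)/3.
∫_0^2/3 (u')² dx = 1875*π^2/4, so ||u'||_L² = 25*sqrt(3)*π/2.
Ratio ||u||_L² / ||u'||_L² = 2/(15*π).
Sharp Poincaré constant on H^1_0(0, 2/3) is C_P = L/π = 2/(3*π), achieved by sin(3*π/2·x).
This is the k = 5 harmonic; the ratio L/(kπ) is strictly less than C_P = L/π, consistent with the sharp inequality ||u||_L² ≤ C_P ||u'||_L².


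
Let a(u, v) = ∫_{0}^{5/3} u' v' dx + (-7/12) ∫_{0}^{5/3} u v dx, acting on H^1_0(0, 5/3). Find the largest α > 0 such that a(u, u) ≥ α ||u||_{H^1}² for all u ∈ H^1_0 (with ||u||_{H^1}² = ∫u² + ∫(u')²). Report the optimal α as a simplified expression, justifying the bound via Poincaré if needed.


α = (-175 + 108*π^2)/(12*(25 + 9*π^2))

Coercivity of a(·,·) on H^1_0(0, 5/3) means a(u, u) ≥ α ||u||_{H^1}² for every u ∈ H^1_0.
The interval has length L = 5/3, and Poincaré/coercivity depend only on L. Here a(u, u) = ∫(u')² + (-7/12)·∫u².
Here c = -7/12 < 0 with |c| < (π/L)² = 9*π^2/25, so coercivity still holds. The condition a(u,u) ≥ α||u||_{H^1}² reads (1−α)∫(u')² ≥ (α−c)∫u². Any admissible α is ≤ 1 (rapidly oscillating u have ∫u²/∫(u')² → 0), and α = 1 would force 0 ≥ (1−c)∫u², impossible since c < 1; so 1−α > 0. By the sharp Poincaré inequality on H^1_0 of an interval of length L, ∫(u')² ≥ (π/L)²∫u² with equality for the first sine mode sin(π(x−x₀)/L) (x₀ the left endpoint), so the inequality holds for all u iff (1−α)(π/L)² ≥ α − c, i.e. α ≤ ((π/L)² + c)/((π/L)² + 1) = (1 + c(L/π)²)/(1 + (L/π)²). (Direct route, valid since c ≤ 0: Poincaré gives c∫u² ≥ c(L/π)²∫(u')², so a(u,u) ≥ (1 + c(L/π)²)∫(u')², while ||u||_{H^1}² ≤ (1 + (L/π)²)∫(u')²; dividing yields the same α.) With (π/L)² = 9*π^2/25 and c = -7/12, the largest admissible constant is α = ((π/L)² + c)/((π/L)² + 1).
Simplifying, α = (-175 + 108*π^2)/(12*(25 + 9*π^2)).


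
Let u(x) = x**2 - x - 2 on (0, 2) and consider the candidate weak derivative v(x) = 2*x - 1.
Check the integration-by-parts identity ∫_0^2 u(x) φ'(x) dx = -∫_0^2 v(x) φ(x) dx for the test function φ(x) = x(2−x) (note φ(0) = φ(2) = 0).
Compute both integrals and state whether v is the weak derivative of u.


LHS = -4/3, RHS = -4/3. Yes, v = u' weakly.

u(x) = x**2 - x - 2, classical derivative u'(x) = 2*x - 1.
φ(x) = x(2−x), so φ'(x) = 2 - 2*x.
Note φ(0) = φ(2) = 0, so the boundary term u·φ vanishes.
LHS = ∫_0^2 u(x) φ'(x) dx = ∫_0^2 (-2*x^3 + 4*x^2 + 2*x - 4) dx. Term by term:
  ∫_0^2 -2*x^3 dx = -8;  ∫_0^2 4*x^2 dx = 32/3;  ∫_0^2 2*x dx = 4;
  ∫_0^2 -4 dx = -8.
Sum: -8 + 32/3 + 4 − 8 = -4/3.
So LHS = -4/3.
∫_0^2 v(x) φ(x) dx = ∫_0^2 (-2*x^3 + 5*x^2 - 2*x) dx. Term by term:
  ∫_0^2 -2*x^3 dx = -8;  ∫_0^2 5*x^2 dx = 40/3;  ∫_0^2 -2*x dx = -4.
Sum: -8 + 40/3 − 4 = 4/3.
So RHS = -∫_0^2 v(x) φ(x) dx = -4/3.
LHS = RHS, so the identity holds for this test φ.
Moreover u is smooth here and v(x) = u'(x) = 2*x - 1 pointwise, so the identity holds for every test function. Hence v is the weak derivative of u.


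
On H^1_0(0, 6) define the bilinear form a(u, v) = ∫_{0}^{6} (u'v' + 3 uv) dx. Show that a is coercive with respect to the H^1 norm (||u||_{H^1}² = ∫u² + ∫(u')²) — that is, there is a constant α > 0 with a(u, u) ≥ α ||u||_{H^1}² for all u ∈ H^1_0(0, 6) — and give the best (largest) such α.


α = 1

Coercivity of a(·,·) on H^1_0(0, 6) means a(u, u) ≥ α ||u||_{H^1}² for every u ∈ H^1_0.
The interval has length L = 6, and Poincaré/coercivity depend only on L. Here a(u, u) = ∫(u')² + (3)·∫u².
Here c = 3 ≥ 1, so a(u,u) = ∫(u')² + c∫u² ≥ ∫(u')² + ∫u² = ||u||_{H^1}², i.e. α = 1 works. No larger α is possible: a(u,u) ≥ α||u||_{H^1}² means (1−α)∫(u')² ≥ (α−c)∫u², and for the modes u_n = sin(nπ(x−x₀)/L) (x₀ the left endpoint) one has ∫u_n²/∫(u_n')² = (L/(nπ))² → 0, so a(u_n,u_n)/||u_n||_{H^1}² → 1. Hence the optimal constant is α = 1.
Therefore α = 1.
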